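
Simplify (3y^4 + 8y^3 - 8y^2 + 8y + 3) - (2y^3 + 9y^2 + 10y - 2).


Distribute the minus sign:
  (3y^4 + 8y^3 - 8y^2 + 8y + 3)
- (2y^3 + 9y^2 + 10y - 2)
Negate second polynomial: -2y^3 - 9y^2 - 10y + 2
Add: 3y^4 + 6y^3 - 17y^2 - 2y + 5


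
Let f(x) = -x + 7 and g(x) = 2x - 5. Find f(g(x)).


Substitute g(x) into f:
f(g(x)) = -1*(2x - 5) + 7
Expand and combine: -2x + 12


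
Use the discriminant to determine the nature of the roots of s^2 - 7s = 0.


D = b^2 - 4ac = (-7)^2 - 4(1)(0) = 49 = 49
Since D > 0: two distinct rational roots


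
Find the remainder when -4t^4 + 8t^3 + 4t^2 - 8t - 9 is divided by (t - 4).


By the Remainder Theorem, the remainder equals p(4):
  -4*(4)^4 = -1024
  8*(4)^3 = 512
  4*(4)^2 = 64
  -8*(4)^1 = -32
  constant: -9
Sum: -1024 + 512 + 64 - 32 - 9 = -489


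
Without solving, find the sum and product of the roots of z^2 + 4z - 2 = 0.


For az^2+bz+c=0: sum = -b/a, product = c/a.
a=1, b=4, c=-2
Sum = -(4)/1 = -4
Product = (-2)/1 = -2


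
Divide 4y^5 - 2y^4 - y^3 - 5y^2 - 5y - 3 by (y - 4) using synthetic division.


Synthetic division with c = 4. Coefficients: 4, -2, -1, -5, -5, -3
Bring down 4.
  4 * 4 = 16; 16 - 2 = 14
  14 * 4 = 56; 56 - 1 = 55
  55 * 4 = 220; 220 - 5 = 215
  215 * 4 = 860; 860 - 5 = 855
  855 * 4 = 3420; 3420 - 3 = 3417
Quotient: 4y^4 + 14y^3 + 55y^2 + 215y + 855, Remainder: 3417


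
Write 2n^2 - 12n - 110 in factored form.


Roots satisfy r1 + r2 = -b/a = 6 and r1*r2 = c/a = -55.
So r1 = -5, r2 = 11.
2n^2 - 12n - 110 = 2(n - r1)(n - r2) = 2(n + 5)(n - 11)


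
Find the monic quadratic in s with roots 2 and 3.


p(s) = (s - 2)(s - 3)
Expand: s^2 - 5s + 6


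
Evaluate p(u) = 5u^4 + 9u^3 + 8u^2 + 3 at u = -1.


Using direct substitution:
  5 * (-1)^4 = 5
  9 * (-1)^3 = -9
  8 * (-1)^2 = 8
  0 * (-1)^1 = 0
  constant: 3
Sum = 5 - 9 + 8 + 0 + 3 = 7


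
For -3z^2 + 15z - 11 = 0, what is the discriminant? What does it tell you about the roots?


D = b^2 - 4ac = (15)^2 - 4(-3)(-11) = 225 - 132 = 93
Since D > 0: two distinct irrational roots


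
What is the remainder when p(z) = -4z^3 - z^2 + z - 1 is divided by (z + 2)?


By the Remainder Theorem, the remainder equals p(-2):
  -4*(-2)^3 = 32
  -1*(-2)^2 = -4
  1*(-2)^1 = -2
  constant: -1
Sum: 32 - 4 - 2 - 1 = 25


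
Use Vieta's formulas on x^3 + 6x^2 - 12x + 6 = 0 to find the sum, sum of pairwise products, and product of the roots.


Monic cubic x^3+bx^2+cx+d=0: sum=-b, pairwise sum=c, product=-d.
b=6, c=-12, d=6
r1+r2+r3 = -6
r1r2+r1r3+r2r3 = -12
r1r2r3 = -6


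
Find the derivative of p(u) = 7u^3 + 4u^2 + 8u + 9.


Apply the power rule term by term:
  d/du(7u^3) = 21u^2
  d/du(4u^2) = 8u
  d/du(8u) = 8
  d/du(9) = 0
p'(u) = 21u^2 + 8u + 8


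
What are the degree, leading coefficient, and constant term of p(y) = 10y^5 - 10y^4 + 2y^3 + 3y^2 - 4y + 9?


Highest power of y is 5, with coefficient 10. Constant term is 9.
Degree = 5, leading coefficient = 10, constant term = 9


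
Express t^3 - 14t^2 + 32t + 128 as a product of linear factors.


Try integer roots (divisors of 128). t=8: p(8)=0.
Divide out (t - 8): quotient is t^2 - 6t - 16.
Factor the quadratic: (t - 8)(t + 2)
Result: (t - 8)(t - 8)(t + 2)


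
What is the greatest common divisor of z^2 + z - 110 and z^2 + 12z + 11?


Factor each:
  z^2 + z - 110 = (z + 11)(z - 10)
  z^2 + 12z + 11 = (z + 11)(z + 1)
Common monic factor: z + 11


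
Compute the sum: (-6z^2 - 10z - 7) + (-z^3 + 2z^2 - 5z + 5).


Align terms by degree and add:
  -6z^2 - 10z - 7
  -z^3 + 2z^2 - 5z + 5
= -z^3 - 4z^2 - 15z - 2


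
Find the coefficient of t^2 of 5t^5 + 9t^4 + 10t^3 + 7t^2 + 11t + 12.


Read off the coefficient of t^2: 7


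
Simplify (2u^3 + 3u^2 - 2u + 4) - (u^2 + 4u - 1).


Distribute the minus sign:
  (2u^3 + 3u^2 - 2u + 4)
- (u^2 + 4u - 1)
Negate second polynomial: -u^2 - 4u + 1
Add: 2u^3 + 2u^2 - 6u + 5


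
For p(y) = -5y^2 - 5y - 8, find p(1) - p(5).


p(1) = -18
p(5) = -158
p(1) - p(5) = -18 + 158 = 140


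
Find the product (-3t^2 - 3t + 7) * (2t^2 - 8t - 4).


Distribute each term of the first polynomial:
  (-3t^2)(2t^2 - 8t - 4) = -6t^4 + 24t^3 + 12t^2
  (-3t)(2t^2 - 8t - 4) = -6t^3 + 24t^2 + 12t
  (7)(2t^2 - 8t - 4) = 14t^2 - 56t - 28
Sum: -6t^4 + 18t^3 + 50t^2 - 44t - 28


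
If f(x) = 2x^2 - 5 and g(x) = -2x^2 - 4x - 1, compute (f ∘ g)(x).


Substitute g(x) into f:
f(g(x)) = 2*(-2x^2 - 4x - 1)^2 + (-5)
(-2x^2 - 4x - 1)^2 = 4x^4 + 16x^3 + 20x^2 + 8x + 1
Expand and combine: 8x^4 + 32x^3 + 40x^2 + 16x - 3


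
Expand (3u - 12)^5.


Expand (3u - 12)^5 by repeated multiplication:
  (3u - 12)^2 = 9u^2 - 72u + 144
  (3u - 12)^3 = 27u^3 - 324u^2 + 1296u - 1728
  (3u - 12)^4 = 81u^4 - 1296u^3 + 7776u^2 - 20736u + 20736
= 243u^5 - 4860u^4 + 38880u^3 - 155520u^2 + 311040u - 248832


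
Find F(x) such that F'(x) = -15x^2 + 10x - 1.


Reverse power rule on each term:
  ∫ -15x^2 dx = -5x^3
  ∫ 10x dx = 5x^2
  ∫ -1 dx = -x
F(x) = -5x^3 + 5x^2 - x + C


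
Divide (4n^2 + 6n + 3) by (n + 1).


(4n^2 + 6n + 3) / (n + 1)
Step 1: 4n * (n + 1) = 4n^2 + 4n; subtract.
Step 2: 2 * (n + 1) = 2n + 2; subtract.
Quotient: 4n + 2, Remainder: 1


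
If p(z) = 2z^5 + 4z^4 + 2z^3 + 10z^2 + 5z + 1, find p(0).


Using direct substitution:
  2 * (0)^5 = 0
  4 * (0)^4 = 0
  2 * (0)^3 = 0
  10 * (0)^2 = 0
  5 * (0)^1 = 0
  constant: 1
Sum = 0 + 0 + 0 + 0 + 0 + 1 = 1


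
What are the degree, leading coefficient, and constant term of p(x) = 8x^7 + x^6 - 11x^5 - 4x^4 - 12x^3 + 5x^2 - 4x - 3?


Highest power of x is 7, with coefficient 8. Constant term is -3.
Degree = 7, leading coefficient = 8, constant term = -3


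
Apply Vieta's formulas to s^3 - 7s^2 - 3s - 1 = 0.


Monic cubic s^3+bs^2+cs+d=0: sum=-b, pairwise sum=c, product=-d.
b=-7, c=-3, d=-1
r1+r2+r3 = 7
r1r2+r1r3+r2r3 = -3
r1r2r3 = 1


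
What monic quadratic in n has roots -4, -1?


p(n) = (n + 4)(n + 1)
Expand: n^2 + 5n + 4


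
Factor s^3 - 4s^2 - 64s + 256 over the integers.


Try integer roots (divisors of 256). s=8: p(8)=0.
Divide out (s - 8): quotient is s^2 + 4s - 32.
Factor the quadratic: (s + 8)(s - 4)
Result: (s - 8)(s + 8)(s - 4)


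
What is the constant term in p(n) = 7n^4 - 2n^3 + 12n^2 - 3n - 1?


Read off the constant term: -1


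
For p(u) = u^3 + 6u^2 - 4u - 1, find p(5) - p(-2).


p(5) = 254
p(-2) = 23
p(5) - p(-2) = 254 - 23 = 231


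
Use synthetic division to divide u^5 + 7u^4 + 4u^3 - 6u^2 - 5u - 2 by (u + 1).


Synthetic division with c = -1. Coefficients: 1, 7, 4, -6, -5, -2
Bring down 1.
  1 * -1 = -1; -1 + 7 = 6
  6 * -1 = -6; -6 + 4 = -2
  -2 * -1 = 2; 2 - 6 = -4
  -4 * -1 = 4; 4 - 5 = -1
  -1 * -1 = 1; 1 - 2 = -1
Quotient: u^4 + 6u^3 - 2u^2 - 4u - 1, Remainder: -1


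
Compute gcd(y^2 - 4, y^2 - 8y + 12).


Factor each:
  y^2 - 4 = (y - 2)(y + 2)
  y^2 - 8y + 12 = (y - 2)(y - 6)
Common monic factor: y - 2


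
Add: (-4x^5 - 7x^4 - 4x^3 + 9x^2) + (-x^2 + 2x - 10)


Align terms by degree and add:
  -4x^5 - 7x^4 - 4x^3 + 9x^2
  -x^2 + 2x - 10
= -4x^5 - 7x^4 - 4x^3 + 8x^2 + 2x - 10


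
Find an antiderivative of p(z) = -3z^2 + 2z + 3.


Reverse power rule on each term:
  ∫ -3z^2 dz = -z^3
  ∫ 2z dz = z^2
  ∫ 3 dz = 3z
F(z) = -z^3 + z^2 + 3z + C


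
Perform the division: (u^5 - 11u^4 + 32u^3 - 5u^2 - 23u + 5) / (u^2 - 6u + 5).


(u^5 - 11u^4 + 32u^3 - 5u^2 - 23u + 5) / (u^2 - 6u + 5)
Step 1: u^3 * (u^2 - 6u + 5) = u^5 - 6u^4 + 5u^3; subtract.
Step 2: -5u^2 * (u^2 - 6u + 5) = -5u^4 + 30u^3 - 25u^2; subtract.
Step 3: -3u * (u^2 - 6u + 5) = -3u^3 + 18u^2 - 15u; subtract.
Step 4: 2 * (u^2 - 6u + 5) = 2u^2 - 12u + 10; subtract.
Quotient: u^3 - 5u^2 - 3u + 2, Remainder: 4u - 5


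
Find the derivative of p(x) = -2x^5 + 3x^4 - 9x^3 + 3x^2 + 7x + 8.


Apply the power rule term by term:
  d/dx(-2x^5) = -10x^4
  d/dx(3x^4) = 12x^3
  d/dx(-9x^3) = -27x^2
  d/dx(3x^2) = 6x
  d/dx(7x) = 7
  d/dx(8) = 0
p'(x) = -10x^4 + 12x^3 - 27x^2 + 6x + 7


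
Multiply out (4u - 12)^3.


Expand (4u - 12)^3 by repeated multiplication:
  (4u - 12)^2 = 16u^2 - 96u + 144
= 64u^3 - 576u^2 + 1728u - 1728


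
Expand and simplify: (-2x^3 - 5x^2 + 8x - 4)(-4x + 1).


Distribute each term of the first polynomial:
  (-2x^3)(-4x + 1) = 8x^4 - 2x^3
  (-5x^2)(-4x + 1) = 20x^3 - 5x^2
  (8x)(-4x + 1) = -32x^2 + 8x
  (-4)(-4x + 1) = 16x - 4
Sum: 8x^4 + 18x^3 - 37x^2 + 24x - 4


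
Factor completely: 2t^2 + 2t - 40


Roots satisfy r1 + r2 = -b/a = -1 and r1*r2 = c/a = -20.
So r1 = 4, r2 = -5.
2t^2 + 2t - 40 = 2(t - r1)(t - r2) = 2(t - 4)(t + 5)


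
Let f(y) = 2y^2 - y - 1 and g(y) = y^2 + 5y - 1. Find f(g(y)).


Substitute g(y) into f:
f(g(y)) = 2*(y^2 + 5y - 1)^2 + (-1)*(y^2 + 5y - 1) + (-1)
(y^2 + 5y - 1)^2 = y^4 + 10y^3 + 23y^2 - 10y + 1
Expand and combine: 2y^4 + 20y^3 + 45y^2 - 25y + 2


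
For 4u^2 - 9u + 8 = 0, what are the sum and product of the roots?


For au^2+bu+c=0: sum = -b/a, product = c/a.
a=4, b=-9, c=8
Sum = -(-9)/4 = 9/4
Product = (8)/4 = 2


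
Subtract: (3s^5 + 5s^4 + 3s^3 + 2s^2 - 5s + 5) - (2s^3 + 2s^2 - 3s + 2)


Distribute the minus sign:
  (3s^5 + 5s^4 + 3s^3 + 2s^2 - 5s + 5)
- (2s^3 + 2s^2 - 3s + 2)
Negate second polynomial: -2s^3 - 2s^2 + 3s - 2
Add: 3s^5 + 5s^4 + s^3 - 2s + 3


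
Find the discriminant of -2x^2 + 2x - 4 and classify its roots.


D = b^2 - 4ac = (2)^2 - 4(-2)(-4) = 4 - 32 = -28
Since D < 0: two complex conjugate roots (no real roots)


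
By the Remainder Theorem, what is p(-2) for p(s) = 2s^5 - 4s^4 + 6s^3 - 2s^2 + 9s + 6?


By the Remainder Theorem, the remainder equals p(-2):
  2*(-2)^5 = -64
  -4*(-2)^4 = -64
  6*(-2)^3 = -48
  -2*(-2)^2 = -8
  9*(-2)^1 = -18
  constant: 6
Sum: -64 - 64 - 48 - 8 - 18 + 6 = -196


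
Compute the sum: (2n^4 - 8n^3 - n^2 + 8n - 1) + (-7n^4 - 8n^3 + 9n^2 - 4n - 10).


Align terms by degree and add:
  2n^4 - 8n^3 - n^2 + 8n - 1
  -7n^4 - 8n^3 + 9n^2 - 4n - 10
= -5n^4 - 16n^3 + 8n^2 + 4n - 11


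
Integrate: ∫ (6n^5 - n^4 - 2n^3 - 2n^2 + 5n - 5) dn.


Reverse power rule on each term:
  ∫ 6n^5 dn = n^6
  ∫ -n^4 dn = -(1/5)n^5
  ∫ -2n^3 dn = -(1/2)n^4
  ∫ -2n^2 dn = -(2/3)n^3
  ∫ 5n dn = (5/2)n^2
  ∫ -5 dn = -5n
F(n) = n^6 - (1/5)n^5 - (1/2)n^4 - (2/3)n^3 + (5/2)n^2 - 5n + C


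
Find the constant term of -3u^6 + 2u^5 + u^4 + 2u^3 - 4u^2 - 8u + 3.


Read off the constant term: 3


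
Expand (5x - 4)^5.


Expand (5x - 4)^5 by repeated multiplication:
  (5x - 4)^2 = 25x^2 - 40x + 16
  (5x - 4)^3 = 125x^3 - 300x^2 + 240x - 64
  (5x - 4)^4 = 625x^4 - 2000x^3 + 2400x^2 - 1280x + 256
= 3125x^5 - 12500x^4 + 20000x^3 - 16000x^2 + 6400x - 1024


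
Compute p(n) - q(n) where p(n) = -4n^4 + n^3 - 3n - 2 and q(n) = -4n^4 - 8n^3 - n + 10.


Distribute the minus sign:
  (-4n^4 + n^3 - 3n - 2)
- (-4n^4 - 8n^3 - n + 10)
Negate second polynomial: 4n^4 + 8n^3 + n - 10
Add: 9n^3 - 2n - 12


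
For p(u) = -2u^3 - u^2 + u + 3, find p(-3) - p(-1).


p(-3) = 45
p(-1) = 3
p(-3) - p(-1) = 45 - 3 = 42


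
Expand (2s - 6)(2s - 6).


Distribute each term of the first polynomial:
  (2s)(2s - 6) = 4s^2 - 12s
  (-6)(2s - 6) = -12s + 36
Sum: 4s^2 - 24s + 36


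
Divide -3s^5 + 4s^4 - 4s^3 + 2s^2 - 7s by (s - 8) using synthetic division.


Synthetic division with c = 8. Coefficients: -3, 4, -4, 2, -7, 0
Bring down -3.
  -3 * 8 = -24; -24 + 4 = -20
  -20 * 8 = -160; -160 - 4 = -164
  -164 * 8 = -1312; -1312 + 2 = -1310
  -1310 * 8 = -10480; -10480 - 7 = -10487
  -10487 * 8 = -83896; -83896 + 0 = -83896
Quotient: -3s^4 - 20s^3 - 164s^2 - 1310s - 10487, Remainder: -83896


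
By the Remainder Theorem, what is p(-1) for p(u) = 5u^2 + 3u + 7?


By the Remainder Theorem, the remainder equals p(-1):
  5*(-1)^2 = 5
  3*(-1)^1 = -3
  constant: 7
Sum: 5 - 3 + 7 = 9


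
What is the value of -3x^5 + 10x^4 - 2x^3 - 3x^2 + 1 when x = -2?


Using direct substitution:
  -3 * (-2)^5 = 96
  10 * (-2)^4 = 160
  -2 * (-2)^3 = 16
  -3 * (-2)^2 = -12
  0 * (-2)^1 = 0
  constant: 1
Sum = 96 + 160 + 16 - 12 + 0 + 1 = 261


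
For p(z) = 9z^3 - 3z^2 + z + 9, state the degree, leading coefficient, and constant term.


Highest power of z is 3, with coefficient 9. Constant term is 9.
Degree = 3, leading coefficient = 9, constant term = 9


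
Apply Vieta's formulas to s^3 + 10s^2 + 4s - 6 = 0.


Monic cubic s^3+bs^2+cs+d=0: sum=-b, pairwise sum=c, product=-d.
b=10, c=4, d=-6
r1+r2+r3 = -10
r1r2+r1r3+r2r3 = 4
r1r2r3 = 6


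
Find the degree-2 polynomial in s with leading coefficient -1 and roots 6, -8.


p(s) = -(s - 6)(s + 8)
Expand: -s^2 - 2s + 48


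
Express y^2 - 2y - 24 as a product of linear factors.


Roots satisfy r1 + r2 = -b/a = 2 and r1*r2 = c/a = -24.
So r1 = -4, r2 = 6.
y^2 - 2y - 24 = (y - r1)(y - r2) = (y + 4)(y - 6)


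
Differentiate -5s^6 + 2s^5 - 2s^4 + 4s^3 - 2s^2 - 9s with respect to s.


Apply the power rule term by term:
  d/ds(-5s^6) = -30s^5
  d/ds(2s^5) = 10s^4
  d/ds(-2s^4) = -8s^3
  d/ds(4s^3) = 12s^2
  d/ds(-2s^2) = -4s
  d/ds(-9s) = -9
p'(s) = -30s^5 + 10s^4 - 8s^3 + 12s^2 - 4s - 9


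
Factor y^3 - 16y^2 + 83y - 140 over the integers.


Try integer roots (divisors of -140). y=4: p(4)=0.
Divide out (y - 4): quotient is y^2 - 12y + 35.
Factor the quadratic: (y - 7)(y - 5)
Result: (y - 4)(y - 7)(y - 5)


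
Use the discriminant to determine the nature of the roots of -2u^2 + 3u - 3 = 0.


D = b^2 - 4ac = (3)^2 - 4(-2)(-3) = 9 - 24 = -15
Since D < 0: two complex conjugate roots (no real roots)


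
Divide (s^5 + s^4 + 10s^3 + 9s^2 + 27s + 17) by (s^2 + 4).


(s^5 + s^4 + 10s^3 + 9s^2 + 27s + 17) / (s^2 + 4)
Step 1: s^3 * (s^2 + 4) = s^5 + 4s^3; subtract.
Step 2: s^2 * (s^2 + 4) = s^4 + 4s^2; subtract.
Step 3: 6s * (s^2 + 4) = 6s^3 + 24s; subtract.
Step 4: 5 * (s^2 + 4) = 5s^2 + 20; subtract.
Quotient: s^3 + s^2 + 6s + 5, Remainder: 3s - 3


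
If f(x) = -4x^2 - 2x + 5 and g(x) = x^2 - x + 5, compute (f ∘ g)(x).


Substitute g(x) into f:
f(g(x)) = -4*(x^2 - x + 5)^2 + (-2)*(x^2 - x + 5) + 5
(x^2 - x + 5)^2 = x^4 - 2x^3 + 11x^2 - 10x + 25
Expand and combine: -4x^4 + 8x^3 - 46x^2 + 42x - 105


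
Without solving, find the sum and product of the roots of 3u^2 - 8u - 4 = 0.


For au^2+bu+c=0: sum = -b/a, product = c/a.
a=3, b=-8, c=-4
Sum = -(-8)/3 = 8/3
Product = (-4)/3 = -4/3


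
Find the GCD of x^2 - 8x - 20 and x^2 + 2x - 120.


Factor each:
  x^2 - 8x - 20 = (x - 10)(x + 2)
  x^2 + 2x - 120 = (x - 10)(x + 12)
Common monic factor: x - 10


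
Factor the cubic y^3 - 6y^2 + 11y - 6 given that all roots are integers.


Try integer roots (divisors of -6). y=2: p(2)=0.
Divide out (y - 2): quotient is y^2 - 4y + 3.
Factor the quadratic: (y - 3)(y - 1)
Result: (y - 2)(y - 3)(y - 1)


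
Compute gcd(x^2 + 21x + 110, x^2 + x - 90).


Factor each:
  x^2 + 21x + 110 = (x + 10)(x + 11)
  x^2 + x - 90 = (x + 10)(x - 9)
Common monic factor: x + 10


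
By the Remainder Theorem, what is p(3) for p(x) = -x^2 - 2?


By the Remainder Theorem, the remainder equals p(3):
  -1*(3)^2 = -9
  0*(3)^1 = 0
  constant: -2
Sum: -9 + 0 - 2 = -11


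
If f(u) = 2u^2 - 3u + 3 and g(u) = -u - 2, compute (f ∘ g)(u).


Substitute g(u) into f:
f(g(u)) = 2*(-u - 2)^2 + (-3)*(-u - 2) + 3
(-u - 2)^2 = u^2 + 4u + 4
Expand and combine: 2u^2 + 11u + 17


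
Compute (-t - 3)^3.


Expand (-t - 3)^3 by repeated multiplication:
  (-t - 3)^2 = t^2 + 6t + 9
= -t^3 - 9t^2 - 27t - 27


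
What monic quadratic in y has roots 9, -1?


p(y) = (y - 9)(y + 1)
Expand: y^2 - 8y - 9


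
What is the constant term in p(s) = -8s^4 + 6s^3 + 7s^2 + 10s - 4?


Read off the constant term: -4


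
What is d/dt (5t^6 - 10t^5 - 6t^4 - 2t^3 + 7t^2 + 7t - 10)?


Apply the power rule term by term:
  d/dt(5t^6) = 30t^5
  d/dt(-10t^5) = -50t^4
  d/dt(-6t^4) = -24t^3
  d/dt(-2t^3) = -6t^2
  d/dt(7t^2) = 14t
  d/dt(7t) = 7
  d/dt(-10) = 0
p'(t) = 30t^5 - 50t^4 - 24t^3 - 6t^2 + 14t + 7


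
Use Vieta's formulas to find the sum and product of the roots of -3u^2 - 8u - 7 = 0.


For au^2+bu+c=0: sum = -b/a, product = c/a.
a=-3, b=-8, c=-7
Sum = -(-8)/-3 = -8/3
Product = (-7)/-3 = 7/3


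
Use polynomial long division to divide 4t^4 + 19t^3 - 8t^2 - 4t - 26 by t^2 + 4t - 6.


(4t^4 + 19t^3 - 8t^2 - 4t - 26) / (t^2 + 4t - 6)
Step 1: 4t^2 * (t^2 + 4t - 6) = 4t^4 + 16t^3 - 24t^2; subtract.
Step 2: 3t * (t^2 + 4t - 6) = 3t^3 + 12t^2 - 18t; subtract.
Step 3: 4 * (t^2 + 4t - 6) = 4t^2 + 16t - 24; subtract.
Quotient: 4t^2 + 3t + 4, Remainder: -2t - 2


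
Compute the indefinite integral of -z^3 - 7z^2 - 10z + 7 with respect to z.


Reverse power rule on each term:
  ∫ -z^3 dz = -(1/4)z^4
  ∫ -7z^2 dz = -(7/3)z^3
  ∫ -10z dz = -5z^2
  ∫ 7 dz = 7z
F(z) = -(1/4)z^4 - (7/3)z^3 - 5z^2 + 7z + C


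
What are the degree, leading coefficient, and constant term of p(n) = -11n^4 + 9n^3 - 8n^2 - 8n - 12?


Highest power of n is 4, with coefficient -11. Constant term is -12.
Degree = 4, leading coefficient = -11, constant term = -12


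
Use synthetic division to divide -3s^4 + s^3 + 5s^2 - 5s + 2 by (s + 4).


Synthetic division with c = -4. Coefficients: -3, 1, 5, -5, 2
Bring down -3.
  -3 * -4 = 12; 12 + 1 = 13
  13 * -4 = -52; -52 + 5 = -47
  -47 * -4 = 188; 188 - 5 = 183
  183 * -4 = -732; -732 + 2 = -730
Quotient: -3s^3 + 13s^2 - 47s + 183, Remainder: -730


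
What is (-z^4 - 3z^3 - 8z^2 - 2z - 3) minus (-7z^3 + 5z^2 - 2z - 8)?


Distribute the minus sign:
  (-z^4 - 3z^3 - 8z^2 - 2z - 3)
- (-7z^3 + 5z^2 - 2z - 8)
Negate second polynomial: 7z^3 - 5z^2 + 2z + 8
Add: -z^4 + 4z^3 - 13z^2 + 5


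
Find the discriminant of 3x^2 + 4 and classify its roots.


D = b^2 - 4ac = (0)^2 - 4(3)(4) = 0 - 48 = -48
Since D < 0: two complex conjugate roots (no real roots)


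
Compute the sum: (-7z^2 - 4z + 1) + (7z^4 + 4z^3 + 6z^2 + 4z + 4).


Align terms by degree and add:
  -7z^2 - 4z + 1
+ 7z^4 + 4z^3 + 6z^2 + 4z + 4
= 7z^4 + 4z^3 - z^2 + 5


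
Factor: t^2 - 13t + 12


Roots satisfy r1 + r2 = -b/a = 13 and r1*r2 = c/a = 12.
So r1 = 1, r2 = 12.
t^2 - 13t + 12 = (t - r1)(t - r2) = (t - 1)(t - 12)


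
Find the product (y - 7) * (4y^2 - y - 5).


Distribute each term of the first polynomial:
  (y)(4y^2 - y - 5) = 4y^3 - y^2 - 5y
  (-7)(4y^2 - y - 5) = -28y^2 + 7y + 35
Sum: 4y^3 - 29y^2 + 2y + 35


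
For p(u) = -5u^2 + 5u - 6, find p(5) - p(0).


p(5) = -106
p(0) = -6
p(5) - p(0) = -106 + 6 = -100


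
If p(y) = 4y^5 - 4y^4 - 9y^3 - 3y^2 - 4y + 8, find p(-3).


Using direct substitution:
  4 * (-3)^5 = -972
  -4 * (-3)^4 = -324
  -9 * (-3)^3 = 243
  -3 * (-3)^2 = -27
  -4 * (-3)^1 = 12
  constant: 8
Sum = -972 - 324 + 243 - 27 + 12 + 8 = -1060


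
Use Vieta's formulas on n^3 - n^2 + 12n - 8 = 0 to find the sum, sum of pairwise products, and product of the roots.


Monic cubic n^3+bn^2+cn+d=0: sum=-b, pairwise sum=c, product=-d.
b=-1, c=12, d=-8
r1+r2+r3 = 1
r1r2+r1r3+r2r3 = 12
r1r2r3 = 8


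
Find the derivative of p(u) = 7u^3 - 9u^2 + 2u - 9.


Apply the power rule term by term:
  d/du(7u^3) = 21u^2
  d/du(-9u^2) = -18u
  d/du(2u) = 2
  d/du(-9) = 0
p'(u) = 21u^2 - 18u + 2


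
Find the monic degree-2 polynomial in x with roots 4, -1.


p(x) = (x - 4)(x + 1)
Expand: x^2 - 3x - 4


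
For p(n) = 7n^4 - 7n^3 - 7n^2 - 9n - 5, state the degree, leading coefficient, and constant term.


Highest power of n is 4, with coefficient 7. Constant term is -5.
Degree = 4, leading coefficient = 7, constant term = -5


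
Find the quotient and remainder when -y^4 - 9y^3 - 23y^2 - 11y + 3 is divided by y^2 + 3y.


(-y^4 - 9y^3 - 23y^2 - 11y + 3) / (y^2 + 3y)
Step 1: -y^2 * (y^2 + 3y) = -y^4 - 3y^3; subtract.
Step 2: -6y * (y^2 + 3y) = -6y^3 - 18y^2; subtract.
Step 3: -5 * (y^2 + 3y) = -5y^2 - 15y; subtract.
Quotient: -y^2 - 6y - 5, Remainder: 4y + 3


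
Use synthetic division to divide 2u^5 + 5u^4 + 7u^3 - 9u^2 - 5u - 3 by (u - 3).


Synthetic division with c = 3. Coefficients: 2, 5, 7, -9, -5, -3
Bring down 2.
  2 * 3 = 6; 6 + 5 = 11
  11 * 3 = 33; 33 + 7 = 40
  40 * 3 = 120; 120 - 9 = 111
  111 * 3 = 333; 333 - 5 = 328
  328 * 3 = 984; 984 - 3 = 981
Quotient: 2u^4 + 11u^3 + 40u^2 + 111u + 328, Remainder: 981


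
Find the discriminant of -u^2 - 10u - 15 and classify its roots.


D = b^2 - 4ac = (-10)^2 - 4(-1)(-15) = 100 - 60 = 40
Since D > 0: two distinct irrational roots


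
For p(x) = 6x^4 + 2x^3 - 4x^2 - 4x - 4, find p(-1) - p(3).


p(-1) = 0
p(3) = 488
p(-1) - p(3) = 0 - 488 = -488


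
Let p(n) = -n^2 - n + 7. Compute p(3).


Using direct substitution:
  -1 * (3)^2 = -9
  -1 * (3)^1 = -3
  constant: 7
Sum = -9 - 3 + 7 = -5


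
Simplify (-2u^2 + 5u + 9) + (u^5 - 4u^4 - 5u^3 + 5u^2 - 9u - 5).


Align terms by degree and add:
  -2u^2 + 5u + 9
+ u^5 - 4u^4 - 5u^3 + 5u^2 - 9u - 5
= u^5 - 4u^4 - 5u^3 + 3u^2 - 4u + 4


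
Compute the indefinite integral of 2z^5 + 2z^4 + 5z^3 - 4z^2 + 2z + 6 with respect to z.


Reverse power rule on each term:
  ∫ 2z^5 dz = (1/3)z^6
  ∫ 2z^4 dz = (2/5)z^5
  ∫ 5z^3 dz = (5/4)z^4
  ∫ -4z^2 dz = -(4/3)z^3
  ∫ 2z dz = z^2
  ∫ 6 dz = 6z
F(z) = (1/3)z^6 + (2/5)z^5 + (5/4)z^4 - (4/3)z^3 + z^2 + 6z + C


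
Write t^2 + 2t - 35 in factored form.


Roots satisfy r1 + r2 = -b/a = -2 and r1*r2 = c/a = -35.
So r1 = 5, r2 = -7.
t^2 + 2t - 35 = (t - r1)(t - r2) = (t - 5)(t + 7)


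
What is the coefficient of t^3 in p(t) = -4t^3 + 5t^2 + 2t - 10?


Read off the coefficient of t^3: -4


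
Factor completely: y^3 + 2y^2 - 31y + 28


Try integer roots (divisors of 28). y=-7: p(-7)=0.
Divide out (y + 7): quotient is y^2 - 5y + 4.
Factor the quadratic: (y - 4)(y - 1)
Result: (y + 7)(y - 4)(y - 1)


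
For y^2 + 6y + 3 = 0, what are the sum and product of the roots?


For ay^2+by+c=0: sum = -b/a, product = c/a.
a=1, b=6, c=3
Sum = -(6)/1 = -6
Product = (3)/1 = 3


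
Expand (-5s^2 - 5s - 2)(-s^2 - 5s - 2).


Distribute each term of the first polynomial:
  (-5s^2)(-s^2 - 5s - 2) = 5s^4 + 25s^3 + 10s^2
  (-5s)(-s^2 - 5s - 2) = 5s^3 + 25s^2 + 10s
  (-2)(-s^2 - 5s - 2) = 2s^2 + 10s + 4
Sum: 5s^4 + 30s^3 + 37s^2 + 20s + 4


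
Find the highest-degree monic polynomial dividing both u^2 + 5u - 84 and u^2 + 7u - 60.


Factor each:
  u^2 + 5u - 84 = (u + 12)(u - 7)
  u^2 + 7u - 60 = (u + 12)(u - 5)
Common monic factor: u + 12


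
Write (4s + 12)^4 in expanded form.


Expand (4s + 12)^4 by repeated multiplication:
  (4s + 12)^2 = 16s^2 + 96s + 144
  (4s + 12)^3 = 64s^3 + 576s^2 + 1728s + 1728
= 256s^4 + 3072s^3 + 13824s^2 + 27648s + 20736


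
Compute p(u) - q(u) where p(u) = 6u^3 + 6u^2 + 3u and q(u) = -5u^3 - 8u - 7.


Distribute the minus sign:
  (6u^3 + 6u^2 + 3u)
- (-5u^3 - 8u - 7)
Negate second polynomial: 5u^3 + 8u + 7
Add: 11u^3 + 6u^2 + 11u + 7


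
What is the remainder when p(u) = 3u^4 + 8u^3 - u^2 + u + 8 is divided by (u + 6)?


By the Remainder Theorem, the remainder equals p(-6):
  3*(-6)^4 = 3888
  8*(-6)^3 = -1728
  -1*(-6)^2 = -36
  1*(-6)^1 = -6
  constant: 8
Sum: 3888 - 1728 - 36 - 6 + 8 = 2126


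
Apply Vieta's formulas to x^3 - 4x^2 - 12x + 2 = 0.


Monic cubic x^3+bx^2+cx+d=0: sum=-b, pairwise sum=c, product=-d.
b=-4, c=-12, d=2
r1+r2+r3 = 4
r1r2+r1r3+r2r3 = -12
r1r2r3 = -2


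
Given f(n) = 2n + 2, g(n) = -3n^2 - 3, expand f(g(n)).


Substitute g(n) into f:
f(g(n)) = 2*(-3n^2 - 3) + 2
Expand and combine: -6n^2 - 4


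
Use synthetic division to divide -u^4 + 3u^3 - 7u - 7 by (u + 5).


Synthetic division with c = -5. Coefficients: -1, 3, 0, -7, -7
Bring down -1.
  -1 * -5 = 5; 5 + 3 = 8
  8 * -5 = -40; -40 + 0 = -40
  -40 * -5 = 200; 200 - 7 = 193
  193 * -5 = -965; -965 - 7 = -972
Quotient: -u^3 + 8u^2 - 40u + 193, Remainder: -972


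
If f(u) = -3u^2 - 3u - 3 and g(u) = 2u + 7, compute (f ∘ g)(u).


Substitute g(u) into f:
f(g(u)) = -3*(2u + 7)^2 + (-3)*(2u + 7) + (-3)
(2u + 7)^2 = 4u^2 + 28u + 49
Expand and combine: -12u^2 - 90u - 171


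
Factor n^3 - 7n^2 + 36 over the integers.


Try integer roots (divisors of 36). n=3: p(3)=0.
Divide out (n - 3): quotient is n^2 - 4n - 12.
Factor the quadratic: (n - 6)(n + 2)
Result: (n - 3)(n - 6)(n + 2)


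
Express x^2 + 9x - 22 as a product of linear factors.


Roots satisfy r1 + r2 = -b/a = -9 and r1*r2 = c/a = -22.
So r1 = -11, r2 = 2.
x^2 + 9x - 22 = (x - r1)(x - r2) = (x + 11)(x - 2)


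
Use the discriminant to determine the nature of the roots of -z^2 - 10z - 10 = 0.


D = b^2 - 4ac = (-10)^2 - 4(-1)(-10) = 100 - 40 = 60
Since D > 0: two distinct irrational roots


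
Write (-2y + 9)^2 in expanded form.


Expand (-2y + 9)^2 by repeated multiplication:
= 4y^2 - 36y + 81


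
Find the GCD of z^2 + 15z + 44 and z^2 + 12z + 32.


Factor each:
  z^2 + 15z + 44 = (z + 4)(z + 11)
  z^2 + 12z + 32 = (z + 4)(z + 8)
Common monic factor: z + 4


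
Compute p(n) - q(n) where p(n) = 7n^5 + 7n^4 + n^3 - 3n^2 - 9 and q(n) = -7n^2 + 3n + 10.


Distribute the minus sign:
  (7n^5 + 7n^4 + n^3 - 3n^2 - 9)
- (-7n^2 + 3n + 10)
Negate second polynomial: 7n^2 - 3n - 10
Add: 7n^5 + 7n^4 + n^3 + 4n^2 - 3n - 19


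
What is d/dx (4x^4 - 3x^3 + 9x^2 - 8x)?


Apply the power rule term by term:
  d/dx(4x^4) = 16x^3
  d/dx(-3x^3) = -9x^2
  d/dx(9x^2) = 18x
  d/dx(-8x) = -8
p'(x) = 16x^3 - 9x^2 + 18x - 8


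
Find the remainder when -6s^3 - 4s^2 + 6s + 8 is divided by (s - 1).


By the Remainder Theorem, the remainder equals p(1):
  -6*(1)^3 = -6
  -4*(1)^2 = -4
  6*(1)^1 = 6
  constant: 8
Sum: -6 - 4 + 6 + 8 = 4


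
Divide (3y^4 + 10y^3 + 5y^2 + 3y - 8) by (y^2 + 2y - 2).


(3y^4 + 10y^3 + 5y^2 + 3y - 8) / (y^2 + 2y - 2)
Step 1: 3y^2 * (y^2 + 2y - 2) = 3y^4 + 6y^3 - 6y^2; subtract.
Step 2: 4y * (y^2 + 2y - 2) = 4y^3 + 8y^2 - 8y; subtract.
Step 3: 3 * (y^2 + 2y - 2) = 3y^2 + 6y - 6; subtract.
Quotient: 3y^2 + 4y + 3, Remainder: 5y - 2


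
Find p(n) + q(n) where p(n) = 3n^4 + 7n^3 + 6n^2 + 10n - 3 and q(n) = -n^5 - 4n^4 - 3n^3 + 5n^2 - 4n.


Align terms by degree and add:
  3n^4 + 7n^3 + 6n^2 + 10n - 3
  -n^5 - 4n^4 - 3n^3 + 5n^2 - 4n
= -n^5 - n^4 + 4n^3 + 11n^2 + 6n - 3


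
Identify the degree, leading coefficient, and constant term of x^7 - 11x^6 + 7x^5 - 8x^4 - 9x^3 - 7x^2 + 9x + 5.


Highest power of x is 7, with coefficient 1. Constant term is 5.
Degree = 7, leading coefficient = 1, constant term = 5


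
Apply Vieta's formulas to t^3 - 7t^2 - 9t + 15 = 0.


Monic cubic t^3+bt^2+ct+d=0: sum=-b, pairwise sum=c, product=-d.
b=-7, c=-9, d=15
r1+r2+r3 = 7
r1r2+r1r3+r2r3 = -9
r1r2r3 = -15


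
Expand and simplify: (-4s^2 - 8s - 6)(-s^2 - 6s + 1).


Distribute each term of the first polynomial:
  (-4s^2)(-s^2 - 6s + 1) = 4s^4 + 24s^3 - 4s^2
  (-8s)(-s^2 - 6s + 1) = 8s^3 + 48s^2 - 8s
  (-6)(-s^2 - 6s + 1) = 6s^2 + 36s - 6
Sum: 4s^4 + 32s^3 + 50s^2 + 28s - 6


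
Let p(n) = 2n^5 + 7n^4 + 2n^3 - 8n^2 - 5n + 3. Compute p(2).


Using direct substitution:
  2 * (2)^5 = 64
  7 * (2)^4 = 112
  2 * (2)^3 = 16
  -8 * (2)^2 = -32
  -5 * (2)^1 = -10
  constant: 3
Sum = 64 + 112 + 16 - 32 - 10 + 3 = 153


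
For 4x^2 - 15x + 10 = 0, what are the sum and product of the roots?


For ax^2+bx+c=0: sum = -b/a, product = c/a.
a=4, b=-15, c=10
Sum = -(-15)/4 = 15/4
Product = (10)/4 = 5/2


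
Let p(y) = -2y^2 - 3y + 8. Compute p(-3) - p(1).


p(-3) = -1
p(1) = 3
p(-3) - p(1) = -1 - 3 = -4


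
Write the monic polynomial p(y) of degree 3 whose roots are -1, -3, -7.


p(y) = (y + 1)(y + 3)(y + 7)
Expand: y^3 + 11y^2 + 31y + 21


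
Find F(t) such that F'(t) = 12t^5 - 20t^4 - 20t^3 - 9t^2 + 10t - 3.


Reverse power rule on each term:
  ∫ 12t^5 dt = 2t^6
  ∫ -20t^4 dt = -4t^5
  ∫ -20t^3 dt = -5t^4
  ∫ -9t^2 dt = -3t^3
  ∫ 10t dt = 5t^2
  ∫ -3 dt = -3t
F(t) = 2t^6 - 4t^5 - 5t^4 - 3t^3 + 5t^2 - 3t + C


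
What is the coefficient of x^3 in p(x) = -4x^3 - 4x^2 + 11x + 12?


Read off the coefficient of x^3: -4


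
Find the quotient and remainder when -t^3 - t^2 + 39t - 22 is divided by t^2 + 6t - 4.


(-t^3 - t^2 + 39t - 22) / (t^2 + 6t - 4)
Step 1: -t * (t^2 + 6t - 4) = -t^3 - 6t^2 + 4t; subtract.
Step 2: 5 * (t^2 + 6t - 4) = 5t^2 + 30t - 20; subtract.
Quotient: -t + 5, Remainder: 5t - 2


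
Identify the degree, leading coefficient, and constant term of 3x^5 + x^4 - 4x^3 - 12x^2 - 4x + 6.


Highest power of x is 5, with coefficient 3. Constant term is 6.
Degree = 5, leading coefficient = 3, constant term = 6


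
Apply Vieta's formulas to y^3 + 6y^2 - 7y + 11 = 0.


Monic cubic y^3+by^2+cy+d=0: sum=-b, pairwise sum=c, product=-d.
b=6, c=-7, d=11
r1+r2+r3 = -6
r1r2+r1r3+r2r3 = -7
r1r2r3 = -11


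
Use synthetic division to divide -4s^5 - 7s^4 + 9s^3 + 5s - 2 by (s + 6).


Synthetic division with c = -6. Coefficients: -4, -7, 9, 0, 5, -2
Bring down -4.
  -4 * -6 = 24; 24 - 7 = 17
  17 * -6 = -102; -102 + 9 = -93
  -93 * -6 = 558; 558 + 0 = 558
  558 * -6 = -3348; -3348 + 5 = -3343
  -3343 * -6 = 20058; 20058 - 2 = 20056
Quotient: -4s^4 + 17s^3 - 93s^2 + 558s - 3343, Remainder: 20056


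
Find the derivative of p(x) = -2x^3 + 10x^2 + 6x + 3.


Apply the power rule term by term:
  d/dx(-2x^3) = -6x^2
  d/dx(10x^2) = 20x
  d/dx(6x) = 6
  d/dx(3) = 0
p'(x) = -6x^2 + 20x + 6


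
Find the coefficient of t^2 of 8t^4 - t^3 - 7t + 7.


Read off the coefficient of t^2: 0


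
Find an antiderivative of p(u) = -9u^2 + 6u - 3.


Reverse power rule on each term:
  ∫ -9u^2 du = -3u^3
  ∫ 6u du = 3u^2
  ∫ -3 du = -3u
F(u) = -3u^3 + 3u^2 - 3u + C


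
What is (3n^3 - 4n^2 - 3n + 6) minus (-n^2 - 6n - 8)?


Distribute the minus sign:
  (3n^3 - 4n^2 - 3n + 6)
- (-n^2 - 6n - 8)
Negate second polynomial: n^2 + 6n + 8
Add: 3n^3 - 3n^2 + 3n + 14


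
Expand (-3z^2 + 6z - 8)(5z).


Distribute each term of the first polynomial:
  (-3z^2)(5z) = -15z^3
  (6z)(5z) = 30z^2
  (-8)(5z) = -40z
Sum: -15z^3 + 30z^2 - 40z


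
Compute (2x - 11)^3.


Expand (2x - 11)^3 by repeated multiplication:
  (2x - 11)^2 = 4x^2 - 44x + 121
= 8x^3 - 132x^2 + 726x - 1331


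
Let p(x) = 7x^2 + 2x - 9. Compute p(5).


Using direct substitution:
  7 * (5)^2 = 175
  2 * (5)^1 = 10
  constant: -9
Sum = 175 + 10 - 9 = 176


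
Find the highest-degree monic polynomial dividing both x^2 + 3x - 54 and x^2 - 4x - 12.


Factor each:
  x^2 + 3x - 54 = (x - 6)(x + 9)
  x^2 - 4x - 12 = (x - 6)(x + 2)
Common monic factor: x - 6


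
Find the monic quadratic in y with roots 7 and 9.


p(y) = (y - 7)(y - 9)
Expand: y^2 - 16y + 63


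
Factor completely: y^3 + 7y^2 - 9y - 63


Try integer roots (divisors of -63). y=3: p(3)=0.
Divide out (y - 3): quotient is y^2 + 10y + 21.
Factor the quadratic: (y + 7)(y + 3)
Result: (y - 3)(y + 7)(y + 3)


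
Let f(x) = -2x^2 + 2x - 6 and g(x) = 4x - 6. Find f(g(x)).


Substitute g(x) into f:
f(g(x)) = -2*(4x - 6)^2 + 2*(4x - 6) + (-6)
(4x - 6)^2 = 16x^2 - 48x + 36
Expand and combine: -32x^2 + 104x - 90


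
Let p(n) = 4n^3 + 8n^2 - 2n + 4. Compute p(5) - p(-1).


p(5) = 694
p(-1) = 10
p(5) - p(-1) = 694 - 10 = 684


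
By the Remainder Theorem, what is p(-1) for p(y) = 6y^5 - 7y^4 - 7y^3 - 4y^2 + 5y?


By the Remainder Theorem, the remainder equals p(-1):
  6*(-1)^5 = -6
  -7*(-1)^4 = -7
  -7*(-1)^3 = 7
  -4*(-1)^2 = -4
  5*(-1)^1 = -5
  constant: 0
Sum: -6 - 7 + 7 - 4 - 5 + 0 = -15


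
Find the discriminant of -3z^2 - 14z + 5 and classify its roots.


D = b^2 - 4ac = (-14)^2 - 4(-3)(5) = 196 + 60 = 256
Since D > 0: two distinct rational roots


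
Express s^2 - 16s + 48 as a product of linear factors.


Roots satisfy r1 + r2 = -b/a = 16 and r1*r2 = c/a = 48.
So r1 = 12, r2 = 4.
s^2 - 16s + 48 = (s - r1)(s - r2) = (s - 12)(s - 4)


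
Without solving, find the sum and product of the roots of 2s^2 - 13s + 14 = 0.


For as^2+bs+c=0: sum = -b/a, product = c/a.
a=2, b=-13, c=14
Sum = -(-13)/2 = 13/2
Product = (14)/2 = 7


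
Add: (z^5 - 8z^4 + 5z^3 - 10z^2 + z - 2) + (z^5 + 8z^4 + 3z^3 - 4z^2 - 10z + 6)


Align terms by degree and add:
  z^5 - 8z^4 + 5z^3 - 10z^2 + z - 2
+ z^5 + 8z^4 + 3z^3 - 4z^2 - 10z + 6
= 2z^5 + 8z^3 - 14z^2 - 9z + 4


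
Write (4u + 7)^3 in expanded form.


Expand (4u + 7)^3 by repeated multiplication:
  (4u + 7)^2 = 16u^2 + 56u + 49
= 64u^3 + 336u^2 + 588u + 343


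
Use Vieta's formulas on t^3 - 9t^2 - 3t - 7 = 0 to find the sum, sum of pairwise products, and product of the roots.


Monic cubic t^3+bt^2+ct+d=0: sum=-b, pairwise sum=c, product=-d.
b=-9, c=-3, d=-7
r1+r2+r3 = 9
r1r2+r1r3+r2r3 = -3
r1r2r3 = 7


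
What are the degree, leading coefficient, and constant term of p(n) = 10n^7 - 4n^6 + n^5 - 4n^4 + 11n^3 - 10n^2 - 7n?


Highest power of n is 7, with coefficient 10. Constant term is 0.
Degree = 7, leading coefficient = 10, constant term = 0


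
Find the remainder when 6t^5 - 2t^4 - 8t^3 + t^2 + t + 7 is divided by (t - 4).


By the Remainder Theorem, the remainder equals p(4):
  6*(4)^5 = 6144
  -2*(4)^4 = -512
  -8*(4)^3 = -512
  1*(4)^2 = 16
  1*(4)^1 = 4
  constant: 7
Sum: 6144 - 512 - 512 + 16 + 4 + 7 = 5147


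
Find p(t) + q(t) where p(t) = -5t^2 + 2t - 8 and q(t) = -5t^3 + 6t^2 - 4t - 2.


Align terms by degree and add:
  -5t^2 + 2t - 8
  -5t^3 + 6t^2 - 4t - 2
= -5t^3 + t^2 - 2t - 10


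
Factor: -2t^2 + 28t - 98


Roots satisfy r1 + r2 = -b/a = 14 and r1*r2 = c/a = 49.
So r1 = 7, r2 = 7.
-2t^2 + 28t - 98 = -2(t - r1)(t - r2) = -2(t - 7)(t - 7)


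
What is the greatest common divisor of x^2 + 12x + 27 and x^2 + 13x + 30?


Factor each:
  x^2 + 12x + 27 = (x + 3)(x + 9)
  x^2 + 13x + 30 = (x + 3)(x + 10)
Common monic factor: x + 3


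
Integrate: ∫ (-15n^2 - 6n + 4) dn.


Reverse power rule on each term:
  ∫ -15n^2 dn = -5n^3
  ∫ -6n dn = -3n^2
  ∫ 4 dn = 4n
F(n) = -5n^3 - 3n^2 + 4n + C


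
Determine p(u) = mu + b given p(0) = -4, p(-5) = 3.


p(u) = mu + b. Using p(0)=-4, p(-5)=3:
m = (-4 - 3)/(0 + 5) = -7/5 = -7/5
b = -4 - m*(0) = -4 = -4
p(u) = -(7/5)u - 4


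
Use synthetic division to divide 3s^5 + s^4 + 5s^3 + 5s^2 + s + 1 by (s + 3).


Synthetic division with c = -3. Coefficients: 3, 1, 5, 5, 1, 1
Bring down 3.
  3 * -3 = -9; -9 + 1 = -8
  -8 * -3 = 24; 24 + 5 = 29
  29 * -3 = -87; -87 + 5 = -82
  -82 * -3 = 246; 246 + 1 = 247
  247 * -3 = -741; -741 + 1 = -740
Quotient: 3s^4 - 8s^3 + 29s^2 - 82s + 247, Remainder: -740


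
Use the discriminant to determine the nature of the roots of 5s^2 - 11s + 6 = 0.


D = b^2 - 4ac = (-11)^2 - 4(5)(6) = 121 - 120 = 1
Since D > 0: two distinct rational roots


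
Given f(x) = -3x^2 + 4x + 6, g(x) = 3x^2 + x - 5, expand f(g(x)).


Substitute g(x) into f:
f(g(x)) = -3*(3x^2 + x - 5)^2 + 4*(3x^2 + x - 5) + 6
(3x^2 + x - 5)^2 = 9x^4 + 6x^3 - 29x^2 - 10x + 25
Expand and combine: -27x^4 - 18x^3 + 99x^2 + 34x - 89


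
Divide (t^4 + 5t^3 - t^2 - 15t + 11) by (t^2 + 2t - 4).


(t^4 + 5t^3 - t^2 - 15t + 11) / (t^2 + 2t - 4)
Step 1: t^2 * (t^2 + 2t - 4) = t^4 + 2t^3 - 4t^2; subtract.
Step 2: 3t * (t^2 + 2t - 4) = 3t^3 + 6t^2 - 12t; subtract.
Step 3: -3 * (t^2 + 2t - 4) = -3t^2 - 6t + 12; subtract.
Quotient: t^2 + 3t - 3, Remainder: 3t - 1


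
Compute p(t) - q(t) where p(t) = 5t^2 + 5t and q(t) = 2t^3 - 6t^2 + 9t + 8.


Distribute the minus sign:
  (5t^2 + 5t)
- (2t^3 - 6t^2 + 9t + 8)
Negate second polynomial: -2t^3 + 6t^2 - 9t - 8
Add: -2t^3 + 11t^2 - 4t - 8


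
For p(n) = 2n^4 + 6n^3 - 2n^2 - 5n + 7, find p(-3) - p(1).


p(-3) = 4
p(1) = 8
p(-3) - p(1) = 4 - 8 = -4


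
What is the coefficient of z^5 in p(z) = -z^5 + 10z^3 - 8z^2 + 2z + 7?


Read off the coefficient of z^5: -1


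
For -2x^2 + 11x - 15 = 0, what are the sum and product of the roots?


For ax^2+bx+c=0: sum = -b/a, product = c/a.
a=-2, b=11, c=-15
Sum = -(11)/-2 = 11/2
Product = (-15)/-2 = 15/2


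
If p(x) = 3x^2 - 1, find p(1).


Using direct substitution:
  3 * (1)^2 = 3
  0 * (1)^1 = 0
  constant: -1
Sum = 3 + 0 - 1 = 2


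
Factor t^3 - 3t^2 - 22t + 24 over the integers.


Try integer roots (divisors of 24). t=-4: p(-4)=0.
Divide out (t + 4): quotient is t^2 - 7t + 6.
Factor the quadratic: (t - 1)(t - 6)
Result: (t + 4)(t - 1)(t - 6)


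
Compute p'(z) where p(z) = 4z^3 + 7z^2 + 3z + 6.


Apply the power rule term by term:
  d/dz(4z^3) = 12z^2
  d/dz(7z^2) = 14z
  d/dz(3z) = 3
  d/dz(6) = 0
p'(z) = 12z^2 + 14z + 3


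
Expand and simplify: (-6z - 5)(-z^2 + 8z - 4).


Distribute each term of the first polynomial:
  (-6z)(-z^2 + 8z - 4) = 6z^3 - 48z^2 + 24z
  (-5)(-z^2 + 8z - 4) = 5z^2 - 40z + 20
Sum: 6z^3 - 43z^2 - 16z + 20


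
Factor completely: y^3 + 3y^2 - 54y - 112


Try integer roots (divisors of -112). y=-2: p(-2)=0.
Divide out (y + 2): quotient is y^2 + y - 56.
Factor the quadratic: (y + 8)(y - 7)
Result: (y + 2)(y + 8)(y - 7)


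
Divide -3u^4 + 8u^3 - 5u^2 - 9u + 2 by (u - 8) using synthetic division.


Synthetic division with c = 8. Coefficients: -3, 8, -5, -9, 2
Bring down -3.
  -3 * 8 = -24; -24 + 8 = -16
  -16 * 8 = -128; -128 - 5 = -133
  -133 * 8 = -1064; -1064 - 9 = -1073
  -1073 * 8 = -8584; -8584 + 2 = -8582
Quotient: -3u^3 - 16u^2 - 133u - 1073, Remainder: -8582


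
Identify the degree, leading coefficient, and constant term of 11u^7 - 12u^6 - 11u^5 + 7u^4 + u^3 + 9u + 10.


Highest power of u is 7, with coefficient 11. Constant term is 10.
Degree = 7, leading coefficient = 11, constant term = 10


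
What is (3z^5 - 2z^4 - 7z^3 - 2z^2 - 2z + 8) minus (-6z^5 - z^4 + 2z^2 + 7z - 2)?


Distribute the minus sign:
  (3z^5 - 2z^4 - 7z^3 - 2z^2 - 2z + 8)
- (-6z^5 - z^4 + 2z^2 + 7z - 2)
Negate second polynomial: 6z^5 + z^4 - 2z^2 - 7z + 2
Add: 9z^5 - z^4 - 7z^3 - 4z^2 - 9z + 10


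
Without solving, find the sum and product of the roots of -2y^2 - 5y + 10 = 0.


For ay^2+by+c=0: sum = -b/a, product = c/a.
a=-2, b=-5, c=10
Sum = -(-5)/-2 = -5/2
Product = (10)/-2 = -5


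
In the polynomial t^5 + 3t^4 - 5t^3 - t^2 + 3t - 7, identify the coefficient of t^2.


Read off the coefficient of t^2: -1


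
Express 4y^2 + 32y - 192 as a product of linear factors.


Roots satisfy r1 + r2 = -b/a = -8 and r1*r2 = c/a = -48.
So r1 = 4, r2 = -12.
4y^2 + 32y - 192 = 4(y - r1)(y - r2) = 4(y - 4)(y + 12)


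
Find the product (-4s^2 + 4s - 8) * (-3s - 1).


Distribute each term of the first polynomial:
  (-4s^2)(-3s - 1) = 12s^3 + 4s^2
  (4s)(-3s - 1) = -12s^2 - 4s
  (-8)(-3s - 1) = 24s + 8
Sum: 12s^3 - 8s^2 + 20s + 8


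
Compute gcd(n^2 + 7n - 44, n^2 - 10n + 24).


Factor each:
  n^2 + 7n - 44 = (n - 4)(n + 11)
  n^2 - 10n + 24 = (n - 4)(n - 6)
Common monic factor: n - 4


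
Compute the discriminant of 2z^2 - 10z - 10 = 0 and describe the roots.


D = b^2 - 4ac = (-10)^2 - 4(2)(-10) = 100 + 80 = 180
Since D > 0: two distinct irrational roots


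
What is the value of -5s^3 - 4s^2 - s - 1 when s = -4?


Using direct substitution:
  -5 * (-4)^3 = 320
  -4 * (-4)^2 = -64
  -1 * (-4)^1 = 4
  constant: -1
Sum = 320 - 64 + 4 - 1 = 259


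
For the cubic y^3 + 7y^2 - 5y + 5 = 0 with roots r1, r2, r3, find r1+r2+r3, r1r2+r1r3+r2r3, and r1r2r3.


Monic cubic y^3+by^2+cy+d=0: sum=-b, pairwise sum=c, product=-d.
b=7, c=-5, d=5
r1+r2+r3 = -7
r1r2+r1r3+r2r3 = -5
r1r2r3 = -5


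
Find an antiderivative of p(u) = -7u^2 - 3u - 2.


Reverse power rule on each term:
  ∫ -7u^2 du = -(7/3)u^3
  ∫ -3u du = -(3/2)u^2
  ∫ -2 du = -2u
F(u) = -(7/3)u^3 - (3/2)u^2 - 2u + C


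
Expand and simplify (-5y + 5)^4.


Expand (-5y + 5)^4 by repeated multiplication:
  (-5y + 5)^2 = 25y^2 - 50y + 25
  (-5y + 5)^3 = -125y^3 + 375y^2 - 375y + 125
= 625y^4 - 2500y^3 + 3750y^2 - 2500y + 625
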